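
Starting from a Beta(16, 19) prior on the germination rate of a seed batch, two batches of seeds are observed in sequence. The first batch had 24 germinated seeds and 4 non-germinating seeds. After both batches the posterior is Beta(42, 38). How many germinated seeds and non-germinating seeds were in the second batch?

Because Beta–binomial updating is additive in the counts, the combined data contributed (α_post−α_prior, β_post−β_prior) successes and failures.
Total across both batches: 42−16=26 germinated seeds, 38−19=19 non-germinating seeds.
Subtract the first batch: 26−24=2 germinated seeds and 19−4=15 non-germinating seeds.

2 germinated seeds and 15 non-germinating seeds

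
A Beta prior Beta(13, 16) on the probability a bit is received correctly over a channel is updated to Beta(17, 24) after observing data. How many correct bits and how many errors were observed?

A Beta(a, b) prior with s successes and f failures in binomial data gives a Beta(a+s, b+f) posterior.
So s = 17 − 13 = 4 and f = 24 − 16 = 8.

4 correct bits and 8 errors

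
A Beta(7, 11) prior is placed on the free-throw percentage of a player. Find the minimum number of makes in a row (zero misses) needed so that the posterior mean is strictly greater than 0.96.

After k makes and 0 misses the posterior is Beta(7+k, 11), with mean (7+k)/(7+11+k).
Set (7+k)/(18+k) > 0.96 and solve: k > (0.96·18 − 7)/(1 − 0.96) = 257.000.
The smallest integer exceeding 257.000 is 258.

k = 258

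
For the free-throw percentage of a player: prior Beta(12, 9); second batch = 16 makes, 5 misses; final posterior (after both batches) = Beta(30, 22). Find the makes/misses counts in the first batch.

2 makes and 8 misses

Sequential conjugate updates are equivalent to a single update on the pooled data, so total successes = posterior α − prior α and total failures = posterior β − prior β.
Total across both batches: 30−12=18 makes, 22−9=13 misses.
Subtract the second batch: 18−16=2 makes and 13−5=8 misses.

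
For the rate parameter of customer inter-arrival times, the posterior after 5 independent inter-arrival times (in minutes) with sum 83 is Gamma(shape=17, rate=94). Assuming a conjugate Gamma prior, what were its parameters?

Gamma–exponential conjugacy: posterior shape = α + n, posterior rate = β + Σtᵢ.
So α = 17 − 5 = 12 and β = 94 − 83 = 11.

Gamma(shape=12, rate=11)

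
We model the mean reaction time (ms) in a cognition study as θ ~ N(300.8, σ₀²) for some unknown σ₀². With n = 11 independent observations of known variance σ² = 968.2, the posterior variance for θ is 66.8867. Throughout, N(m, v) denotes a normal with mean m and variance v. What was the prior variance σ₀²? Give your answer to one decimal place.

Posterior precision equals prior precision plus data precision: 1/σ_n² = 1/σ₀² + n/σ².
So 1/σ₀² = 1/66.8867 − 11/968.2 = 0.014951 − 0.011361 = 0.003590.
Hence σ₀² = 1/0.003590 ≈ 278.6.

σ₀² = 278.6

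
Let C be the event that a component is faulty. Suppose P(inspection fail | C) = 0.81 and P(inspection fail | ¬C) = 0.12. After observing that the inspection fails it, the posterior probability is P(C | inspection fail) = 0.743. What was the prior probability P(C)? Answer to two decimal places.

P(C) = 0.30

In odds form, posterior odds = prior odds × likelihood ratio, so prior odds = posterior odds ÷ LR.
Posterior odds = 0.743/(1−0.743) = 2.8911. LR = 0.81/0.12 = 6.7500.
Prior odds = 2.8911/6.7500 = 0.4283, so P(C) = 0.4283/(1+0.4283) ≈ 0.30.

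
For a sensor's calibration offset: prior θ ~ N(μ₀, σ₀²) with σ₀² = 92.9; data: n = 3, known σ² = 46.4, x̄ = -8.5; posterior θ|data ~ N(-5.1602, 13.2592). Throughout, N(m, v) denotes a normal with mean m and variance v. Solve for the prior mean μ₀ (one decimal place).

With known observation variance, the Normal–Normal posterior has precision τ_n = τ₀ + n/σ² and mean μ_n = (τ₀μ₀ + (n/σ²)x̄)/τ_n.
Here τ₀ = 1/92.9 = 0.010764 and τ_data = 3/46.4 = 0.064655, so τ_n = 0.075419.
Rearranging for μ₀: μ₀ = (μ_n·τ_n − τ_data·x̄)/τ₀ = (-5.1602·0.075419 − 0.064655·-8.5) / 0.010764 = 0.160390/0.010764 ≈ 14.9.

μ₀ = 14.9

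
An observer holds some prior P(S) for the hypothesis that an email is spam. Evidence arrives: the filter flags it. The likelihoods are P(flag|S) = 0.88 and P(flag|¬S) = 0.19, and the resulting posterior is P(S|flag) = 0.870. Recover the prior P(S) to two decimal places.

P(S) = 0.59

Bayes' rule in odds form gives O(S|E) = O(S)·[P(E|S)/P(E|¬S)], hence O(S) = O(S|E)/LR.
Posterior odds = 0.870/(1−0.870) = 6.6923. LR = 0.88/0.19 = 4.6316.
Prior odds = 6.6923/4.6316 = 1.4449, so P(S) = 1.4449/(1+1.4449) ≈ 0.59.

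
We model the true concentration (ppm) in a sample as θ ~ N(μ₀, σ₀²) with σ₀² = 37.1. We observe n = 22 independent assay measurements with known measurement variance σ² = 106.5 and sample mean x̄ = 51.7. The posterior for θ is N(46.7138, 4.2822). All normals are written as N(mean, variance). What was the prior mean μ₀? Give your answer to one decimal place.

μ₀ = 8.5

With known observation variance, the Normal–Normal posterior has precision τ_n = τ₀ + n/σ² and mean μ_n = (τ₀μ₀ + (n/σ²)x̄)/τ_n.
Here τ₀ = 1/37.1 = 0.026954 and τ_data = 22/106.5 = 0.206573, so τ_n = 0.233527.
Rearranging for μ₀: μ₀ = (μ_n·τ_n − τ_data·x̄)/τ₀ = (46.7138·0.233527 − 0.206573·51.7) / 0.026954 = 0.229109/0.026954 ≈ 8.5.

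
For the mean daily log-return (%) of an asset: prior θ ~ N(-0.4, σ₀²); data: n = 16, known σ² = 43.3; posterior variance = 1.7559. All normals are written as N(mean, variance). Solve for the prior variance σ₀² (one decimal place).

σ₀² = 5.0

For the Normal–Normal model with known σ², precisions add: τ_n = τ₀ + n/σ².
So 1/σ₀² = 1/1.7559 − 16/43.3 = 0.569509 − 0.369515 = 0.199994.
Hence σ₀² = 1/0.199994 ≈ 5.0.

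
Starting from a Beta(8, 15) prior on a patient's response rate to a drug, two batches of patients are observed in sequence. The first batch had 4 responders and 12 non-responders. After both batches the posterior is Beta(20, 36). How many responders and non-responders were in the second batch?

8 responders and 9 non-responders

Sequential conjugate updates are equivalent to a single update on the pooled data, so total successes = posterior α − prior α and total failures = posterior β − prior β.
Total across both batches: 20−8=12 responders, 36−15=21 non-responders.
Subtract the first batch: 12−4=8 responders and 21−12=9 non-responders.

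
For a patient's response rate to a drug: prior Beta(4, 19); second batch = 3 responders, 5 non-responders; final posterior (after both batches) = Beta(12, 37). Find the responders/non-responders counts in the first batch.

Because Beta–binomial updating is additive in the counts, the combined data contributed (α_post−α_prior, β_post−β_prior) successes and failures.
Total across both batches: 12−4=8 responders, 37−19=18 non-responders.
Subtract the second batch: 8−3=5 responders and 18−5=13 non-responders.

5 responders and 13 non-responders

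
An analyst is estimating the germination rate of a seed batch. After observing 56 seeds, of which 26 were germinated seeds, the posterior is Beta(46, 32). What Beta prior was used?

A Beta(a, b) prior with s successes and f failures in binomial data gives a Beta(a+s, b+f) posterior.
Subtract the data counts: 46−26=20, 32−30=2.

Beta(20, 2)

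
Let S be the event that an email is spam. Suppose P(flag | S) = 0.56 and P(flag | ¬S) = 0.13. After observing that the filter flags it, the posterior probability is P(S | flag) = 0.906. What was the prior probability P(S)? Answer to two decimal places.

P(S) = 0.69

Bayes' rule in odds form gives O(S|E) = O(S)·[P(E|S)/P(E|¬S)], hence O(S) = O(S|E)/LR.
Posterior odds = 0.906/(1−0.906) = 9.6383. LR = 0.56/0.13 = 4.3077.
Prior odds = 9.6383/4.3077 = 2.2375, so P(S) = 2.2375/(1+2.2375) ≈ 0.69.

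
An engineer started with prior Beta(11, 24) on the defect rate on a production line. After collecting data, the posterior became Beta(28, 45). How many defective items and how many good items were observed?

17 defective items and 21 good items

Under Beta–binomial conjugacy the posterior parameters are (α+s, β+f).
So s = 28 − 11 = 17 and f = 45 − 24 = 21.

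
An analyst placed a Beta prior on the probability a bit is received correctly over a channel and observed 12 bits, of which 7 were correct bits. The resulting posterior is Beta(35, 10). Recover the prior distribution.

Beta(28, 5)

Beta is conjugate to the binomial likelihood: posterior = Beta(α+s, β+f).
So α = 35 − 7 = 28 and β = 10 − 5 = 5.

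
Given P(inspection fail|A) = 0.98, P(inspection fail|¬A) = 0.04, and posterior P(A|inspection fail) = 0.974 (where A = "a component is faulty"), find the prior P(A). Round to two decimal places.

P(A) = 0.60

In odds form, posterior odds = prior odds × likelihood ratio, so prior odds = posterior odds ÷ LR.
Posterior odds = 0.974/(1−0.974) = 37.4615. LR = 0.98/0.04 = 24.5000.
Prior odds = 37.4615/24.5000 = 1.5290, so P(A) = 1.5290/(1+1.5290) ≈ 0.60.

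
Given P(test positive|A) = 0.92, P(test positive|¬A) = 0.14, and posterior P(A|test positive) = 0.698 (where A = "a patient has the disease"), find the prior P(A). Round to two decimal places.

Bayes' rule in odds form gives O(A|E) = O(A)·[P(E|A)/P(E|¬A)], hence O(A) = O(A|E)/LR.
Posterior odds = 0.698/(1−0.698) = 2.3113. LR = 0.92/0.14 = 6.5714.
Prior odds = 2.3113/6.5714 = 0.3517, so P(A) = 0.3517/(1+0.3517) ≈ 0.26.

P(A) = 0.26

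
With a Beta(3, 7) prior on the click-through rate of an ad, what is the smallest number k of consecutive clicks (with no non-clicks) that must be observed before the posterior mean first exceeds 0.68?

k = 12

After k clicks and 0 non-clicks the posterior is Beta(3+k, 7), with mean (3+k)/(3+7+k).
Set (3+k)/(10+k) > 0.68 and solve: k > (0.68·10 − 3)/(1 − 0.68) = 11.875.
The smallest integer exceeding 11.875 is 12, and checking k=12: (15)/(22) = 0.6818 > 0.68.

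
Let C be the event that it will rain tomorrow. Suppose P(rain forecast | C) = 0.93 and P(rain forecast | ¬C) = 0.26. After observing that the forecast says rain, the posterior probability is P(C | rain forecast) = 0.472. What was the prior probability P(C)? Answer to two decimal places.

P(C) = 0.20

In odds form, posterior odds = prior odds × likelihood ratio, so prior odds = posterior odds ÷ LR.
Posterior odds = 0.472/(1−0.472) = 0.8939. LR = 0.93/0.26 = 3.5769.
Prior odds = 0.8939/3.5769 = 0.2499, so P(C) = 0.2499/(1+0.2499) ≈ 0.20.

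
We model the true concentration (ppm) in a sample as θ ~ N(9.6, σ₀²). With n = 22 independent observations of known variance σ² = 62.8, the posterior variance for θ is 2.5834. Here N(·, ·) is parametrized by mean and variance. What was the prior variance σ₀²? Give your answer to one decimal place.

σ₀² = 27.2

For the Normal–Normal model with known σ², precisions add: τ_n = τ₀ + n/σ².
So 1/σ₀² = 1/2.5834 − 22/62.8 = 0.387087 − 0.350318 = 0.036769.
Hence σ₀² = 1/0.036769 ≈ 27.2.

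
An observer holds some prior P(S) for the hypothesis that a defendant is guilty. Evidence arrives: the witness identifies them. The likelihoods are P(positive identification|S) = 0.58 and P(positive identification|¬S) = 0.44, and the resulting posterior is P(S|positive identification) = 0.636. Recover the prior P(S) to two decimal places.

P(S) = 0.57

In odds form, posterior odds = prior odds × likelihood ratio, so prior odds = posterior odds ÷ LR.
Posterior odds = 0.636/(1−0.636) = 1.7473. LR = 0.58/0.44 = 1.3182.
Prior odds = 1.7473/1.3182 = 1.3255, so P(S) = 1.3255/(1+1.3255) ≈ 0.57.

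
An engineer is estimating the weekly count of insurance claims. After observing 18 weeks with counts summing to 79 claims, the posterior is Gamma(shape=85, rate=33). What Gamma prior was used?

Gamma(shape=6, rate=15)

A Gamma(α, β) prior (rate parametrization) on a Poisson rate with n observations summing to S gives posterior Gamma(α+S, β+n).
So α = 85 − 79 = 6 and β = 33 − 18 = 15.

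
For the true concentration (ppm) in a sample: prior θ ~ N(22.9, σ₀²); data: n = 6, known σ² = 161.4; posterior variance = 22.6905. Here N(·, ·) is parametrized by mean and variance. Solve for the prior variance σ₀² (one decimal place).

σ₀² = 145.0

For the Normal–Normal model with known σ², precisions add: τ_n = τ₀ + n/σ².
So 1/σ₀² = 1/22.6905 − 6/161.4 = 0.044071 − 0.037175 = 0.006896.
Hence σ₀² = 1/0.006896 ≈ 145.0.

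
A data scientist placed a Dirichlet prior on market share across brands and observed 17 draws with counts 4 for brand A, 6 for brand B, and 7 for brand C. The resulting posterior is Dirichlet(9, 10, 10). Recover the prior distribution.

Dirichlet(5, 4, 3)

For a Dirichlet(α) prior with multinomial counts c, the posterior is Dirichlet(α + c) componentwise.
Subtract each count from the matching posterior parameter: 9−4=5, 10−6=4, 10−7=3.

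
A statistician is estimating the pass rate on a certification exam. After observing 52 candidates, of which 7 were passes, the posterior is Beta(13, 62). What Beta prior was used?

Beta is conjugate to the binomial likelihood: posterior = Beta(a+s, b+f).
So a = 13 − 7 = 6 and b = 62 − 45 = 17.

Beta(6, 17)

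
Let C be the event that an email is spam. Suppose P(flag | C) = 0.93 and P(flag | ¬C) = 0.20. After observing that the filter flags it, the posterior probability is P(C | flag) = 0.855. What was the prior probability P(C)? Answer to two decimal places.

In odds form, posterior odds = prior odds × likelihood ratio, so prior odds = posterior odds ÷ LR.
Posterior odds = 0.855/(1−0.855) = 5.8966. LR = 0.93/0.20 = 4.6500.
Prior odds = 5.8966/4.6500 = 1.2681, so P(C) = 1.2681/(1+1.2681) ≈ 0.56.

P(C) = 0.56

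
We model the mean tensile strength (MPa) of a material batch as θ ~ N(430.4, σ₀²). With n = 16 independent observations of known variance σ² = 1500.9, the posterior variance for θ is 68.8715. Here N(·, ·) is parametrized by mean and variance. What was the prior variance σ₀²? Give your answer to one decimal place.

For the Normal–Normal model with known σ², precisions add: τ_n = τ₀ + n/σ².
So 1/σ₀² = 1/68.8715 − 16/1500.9 = 0.014520 − 0.010660 = 0.003860.
Hence σ₀² = 1/0.003860 ≈ 259.1.

σ₀² = 259.1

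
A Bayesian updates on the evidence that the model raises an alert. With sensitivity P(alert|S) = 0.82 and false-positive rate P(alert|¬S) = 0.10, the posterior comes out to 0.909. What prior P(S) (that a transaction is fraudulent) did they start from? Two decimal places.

Bayes' rule in odds form gives O(S|E) = O(S)·[P(E|S)/P(E|¬S)], hence O(S) = O(S|E)/LR.
Posterior odds = 0.909/(1−0.909) = 9.9890. LR = 0.82/0.10 = 8.2000.
Prior odds = 9.9890/8.2000 = 1.2182, so P(S) = 1.2182/(1+1.2182) ≈ 0.55.

P(S) = 0.55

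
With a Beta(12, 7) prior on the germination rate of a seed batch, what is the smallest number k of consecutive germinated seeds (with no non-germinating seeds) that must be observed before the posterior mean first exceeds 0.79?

k = 15

After k germinated seeds and 0 non-germinating seeds the posterior is Beta(12+k, 7), with mean (12+k)/(12+7+k).
Set (12+k)/(19+k) > 0.79 and solve: k > (0.79·19 − 12)/(1 − 0.79) = 14.333.
The smallest integer exceeding 14.333 is 15.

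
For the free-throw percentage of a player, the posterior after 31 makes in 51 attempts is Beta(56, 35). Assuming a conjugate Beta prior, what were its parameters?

Beta(25, 15)

Beta is conjugate to the binomial likelihood: posterior = Beta(α+s, β+f).
So α = 56 − 31 = 25 and β = 35 − 20 = 15.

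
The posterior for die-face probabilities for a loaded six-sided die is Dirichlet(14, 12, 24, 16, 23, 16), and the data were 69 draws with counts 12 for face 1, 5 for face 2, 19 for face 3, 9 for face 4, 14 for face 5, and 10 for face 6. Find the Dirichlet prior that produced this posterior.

For a Dirichlet(α) prior with multinomial counts c, the posterior is Dirichlet(α + c) componentwise.
Subtract each count from the matching posterior parameter: 14−12=2, 12−5=7, 24−19=5, 16−9=7, 23−14=9, 16−10=6.

Dirichlet(2, 7, 5, 7, 9, 6)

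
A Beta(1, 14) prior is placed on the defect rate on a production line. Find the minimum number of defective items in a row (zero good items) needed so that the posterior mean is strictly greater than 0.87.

After k defective items and 0 good items the posterior is Beta(1+k, 14), with mean (1+k)/(1+14+k).
Set (1+k)/(15+k) > 0.87 and solve: k > (0.87·15 − 1)/(1 − 0.87) = 92.692.
The smallest integer exceeding 92.692 is 93.

k = 93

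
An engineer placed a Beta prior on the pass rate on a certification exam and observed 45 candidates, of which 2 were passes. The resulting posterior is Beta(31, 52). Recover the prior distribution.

Under Beta–binomial conjugacy the posterior parameters are (α+s, β+f).
So α = 31 − 2 = 29 and β = 52 − 43 = 9.

Beta(29, 9)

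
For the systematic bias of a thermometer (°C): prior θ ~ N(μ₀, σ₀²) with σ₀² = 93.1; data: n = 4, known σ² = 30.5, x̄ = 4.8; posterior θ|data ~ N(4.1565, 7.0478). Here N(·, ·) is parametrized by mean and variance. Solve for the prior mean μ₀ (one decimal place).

The posterior mean is a precision-weighted average: μ_n = (τ₀μ₀ + τ_data·x̄)/(τ₀+τ_data), with τ₀=1/σ₀² and τ_data=n/σ².
Here τ₀ = 1/93.1 = 0.010741 and τ_data = 4/30.5 = 0.131148, so τ_n = 0.141889.
Rearranging for μ₀: μ₀ = (μ_n·τ_n − τ_data·x̄)/τ₀ = (4.1565·0.141889 − 0.131148·4.8) / 0.010741 = -0.039749/0.010741 ≈ -3.7.

μ₀ = -3.7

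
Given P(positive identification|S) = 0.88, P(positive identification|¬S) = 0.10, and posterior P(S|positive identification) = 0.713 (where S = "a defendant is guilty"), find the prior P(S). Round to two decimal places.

P(S) = 0.22

Bayes' rule in odds form gives O(S|E) = O(S)·[P(E|S)/P(E|¬S)], hence O(S) = O(S|E)/LR.
Posterior odds = 0.713/(1−0.713) = 2.4843. LR = 0.88/0.10 = 8.8000.
Prior odds = 2.4843/8.8000 = 0.2823, so P(S) = 0.2823/(1+0.2823) ≈ 0.22.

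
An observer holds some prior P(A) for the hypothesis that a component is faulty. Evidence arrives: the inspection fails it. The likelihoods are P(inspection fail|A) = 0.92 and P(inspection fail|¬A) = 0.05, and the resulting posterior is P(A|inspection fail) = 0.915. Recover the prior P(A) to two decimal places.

P(A) = 0.37

Bayes' rule in odds form gives O(A|E) = O(A)·[P(E|A)/P(E|¬A)], hence O(A) = O(A|E)/LR.
Posterior odds = 0.915/(1−0.915) = 10.7647. LR = 0.92/0.05 = 18.4000.
Prior odds = 10.7647/18.4000 = 0.5850, so P(A) = 0.5850/(1+0.5850) ≈ 0.37.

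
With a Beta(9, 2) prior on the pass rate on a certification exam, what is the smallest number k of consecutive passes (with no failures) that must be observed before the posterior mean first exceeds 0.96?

k = 40

After k passes and 0 failures the posterior is Beta(9+k, 2), with mean (9+k)/(9+2+k).
Set (9+k)/(11+k) > 0.96 and solve: k > (0.96·11 − 9)/(1 − 0.96) = 39.000.
The smallest integer exceeding 39.000 is 40, and checking k=40: (49)/(51) = 0.9608 > 0.96.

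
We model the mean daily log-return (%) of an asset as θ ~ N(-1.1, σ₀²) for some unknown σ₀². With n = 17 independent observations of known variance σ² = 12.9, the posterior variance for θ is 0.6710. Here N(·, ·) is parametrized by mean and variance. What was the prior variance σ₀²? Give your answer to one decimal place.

For the Normal–Normal model with known σ², precisions add: τ_n = τ₀ + n/σ².
So 1/σ₀² = 1/0.6710 − 17/12.9 = 1.490313 − 1.317829 = 0.172484.
Hence σ₀² = 1/0.172484 ≈ 5.8.

σ₀² = 5.8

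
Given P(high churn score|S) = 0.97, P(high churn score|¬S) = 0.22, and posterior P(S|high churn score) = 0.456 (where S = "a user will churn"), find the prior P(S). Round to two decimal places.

P(S) = 0.16

In odds form, posterior odds = prior odds × likelihood ratio, so prior odds = posterior odds ÷ LR.
Posterior odds = 0.456/(1−0.456) = 0.8382. LR = 0.97/0.22 = 4.4091.
Prior odds = 0.8382/4.4091 = 0.1901, so P(S) = 0.1901/(1+0.1901) ≈ 0.16.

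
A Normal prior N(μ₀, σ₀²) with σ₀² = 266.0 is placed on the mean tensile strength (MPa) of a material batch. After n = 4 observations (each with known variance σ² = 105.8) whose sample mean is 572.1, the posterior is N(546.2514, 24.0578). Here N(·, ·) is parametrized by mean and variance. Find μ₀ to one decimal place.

μ₀ = 286.3

The posterior mean is a precision-weighted average: μ_n = (τ₀μ₀ + τ_data·x̄)/(τ₀+τ_data), with τ₀=1/σ₀² and τ_data=n/σ².
Here τ₀ = 1/266.0 = 0.003759 and τ_data = 4/105.8 = 0.037807, so τ_n = 0.041566.
Rearranging for μ₀: μ₀ = (μ_n·τ_n − τ_data·x̄)/τ₀ = (546.2514·0.041566 − 0.037807·572.1) / 0.003759 = 1.076101/0.003759 ≈ 286.3.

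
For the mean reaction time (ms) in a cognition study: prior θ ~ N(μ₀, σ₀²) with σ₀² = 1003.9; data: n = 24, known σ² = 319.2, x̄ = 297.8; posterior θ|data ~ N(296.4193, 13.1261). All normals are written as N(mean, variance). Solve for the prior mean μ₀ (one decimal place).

With known observation variance, the Normal–Normal posterior has precision τ_n = τ₀ + n/σ² and mean μ_n = (τ₀μ₀ + (n/σ²)x̄)/τ_n.
Here τ₀ = 1/1003.9 = 0.000996 and τ_data = 24/319.2 = 0.075188, so τ_n = 0.076184.
Rearranging for μ₀: μ₀ = (μ_n·τ_n − τ_data·x̄)/τ₀ = (296.4193·0.076184 − 0.075188·297.8) / 0.000996 = 0.191422/0.000996 ≈ 192.2.

μ₀ = 192.2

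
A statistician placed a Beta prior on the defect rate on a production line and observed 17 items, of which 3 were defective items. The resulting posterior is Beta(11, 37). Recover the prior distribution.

Beta(8, 23)

Beta is conjugate to the binomial likelihood: posterior = Beta(a+s, b+f).
Subtract the data counts: 11−3=8, 37−14=23.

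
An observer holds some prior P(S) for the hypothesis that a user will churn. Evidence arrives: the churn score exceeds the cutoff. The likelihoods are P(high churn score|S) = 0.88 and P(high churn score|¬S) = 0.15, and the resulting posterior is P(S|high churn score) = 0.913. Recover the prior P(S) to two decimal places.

P(S) = 0.64

In odds form, posterior odds = prior odds × likelihood ratio, so prior odds = posterior odds ÷ LR.
Posterior odds = 0.913/(1−0.913) = 10.4943. LR = 0.88/0.15 = 5.8667.
Prior odds = 10.4943/5.8667 = 1.7888, so P(S) = 1.7888/(1+1.7888) ≈ 0.64.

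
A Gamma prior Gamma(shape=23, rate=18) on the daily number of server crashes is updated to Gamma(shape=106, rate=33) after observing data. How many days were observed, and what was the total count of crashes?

n = 15 days with total 83 crashes

A Gamma(α, β) prior (rate parametrization) on a Poisson rate with n observations summing to S gives posterior Gamma(α+S, β+n).
Matching: Σxᵢ = 106 − 23 = 83 and n = 33 − 18 = 15.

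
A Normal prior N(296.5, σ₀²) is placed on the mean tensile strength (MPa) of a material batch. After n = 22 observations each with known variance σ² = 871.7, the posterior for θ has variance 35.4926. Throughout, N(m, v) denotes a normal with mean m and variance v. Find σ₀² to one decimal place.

σ₀² = 340.5

Posterior precision equals prior precision plus data precision: 1/σ_n² = 1/σ₀² + n/σ².
So 1/σ₀² = 1/35.4926 − 22/871.7 = 0.028175 − 0.025238 = 0.002937.
Hence σ₀² = 1/0.002937 ≈ 340.5.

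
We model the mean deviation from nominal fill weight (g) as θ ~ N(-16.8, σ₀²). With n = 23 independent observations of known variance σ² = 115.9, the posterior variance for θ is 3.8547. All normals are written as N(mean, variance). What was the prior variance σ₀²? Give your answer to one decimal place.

σ₀² = 16.4

For the Normal–Normal model with known σ², precisions add: τ_n = τ₀ + n/σ².
So 1/σ₀² = 1/3.8547 − 23/115.9 = 0.259424 − 0.198447 = 0.060977.
Hence σ₀² = 1/0.060977 ≈ 16.4.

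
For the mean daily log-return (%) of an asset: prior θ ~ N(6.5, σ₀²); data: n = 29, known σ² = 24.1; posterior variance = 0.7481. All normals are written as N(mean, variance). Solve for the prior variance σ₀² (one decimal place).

σ₀² = 7.5

Posterior precision equals prior precision plus data precision: 1/σ_n² = 1/σ₀² + n/σ².
So 1/σ₀² = 1/0.7481 − 29/24.1 = 1.336720 − 1.203320 = 0.133400.
Hence σ₀² = 1/0.133400 ≈ 7.5.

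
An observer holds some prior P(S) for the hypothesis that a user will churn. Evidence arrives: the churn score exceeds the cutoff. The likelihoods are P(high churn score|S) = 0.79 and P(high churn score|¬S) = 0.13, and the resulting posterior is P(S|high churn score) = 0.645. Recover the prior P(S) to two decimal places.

In odds form, posterior odds = prior odds × likelihood ratio, so prior odds = posterior odds ÷ LR.
Posterior odds = 0.645/(1−0.645) = 1.8169. LR = 0.79/0.13 = 6.0769.
Prior odds = 1.8169/6.0769 = 0.2990, so P(S) = 0.2990/(1+0.2990) ≈ 0.23.

P(S) = 0.23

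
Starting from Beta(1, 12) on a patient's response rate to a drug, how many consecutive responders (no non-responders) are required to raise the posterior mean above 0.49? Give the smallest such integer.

k = 11

After k responders and 0 non-responders the posterior is Beta(1+k, 12), with mean (1+k)/(1+12+k).
Set (1+k)/(13+k) > 0.49 and solve: k > (0.49·13 − 1)/(1 − 0.49) = 10.529.
The smallest integer exceeding 10.529 is 11.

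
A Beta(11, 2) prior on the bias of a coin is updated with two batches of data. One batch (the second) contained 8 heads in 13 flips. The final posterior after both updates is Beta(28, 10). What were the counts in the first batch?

Sequential conjugate updates are equivalent to a single update on the pooled data, so total successes = posterior α − prior α and total failures = posterior β − prior β.
Total across both batches: 28−11=17 heads, 10−2=8 tails.
Subtract the second batch: 17−8=9 heads and 8−5=3 tails.

9 heads and 3 tails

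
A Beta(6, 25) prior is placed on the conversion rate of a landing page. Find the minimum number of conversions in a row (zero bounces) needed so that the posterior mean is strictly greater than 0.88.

k = 178

After k conversions and 0 bounces the posterior is Beta(6+k, 25), with mean (6+k)/(6+25+k).
Set (6+k)/(31+k) > 0.88 and solve: k > (0.88·31 − 6)/(1 − 0.88) = 177.333.
The smallest integer exceeding 177.333 is 178, and checking k=178: (184)/(209) = 0.8804 > 0.88.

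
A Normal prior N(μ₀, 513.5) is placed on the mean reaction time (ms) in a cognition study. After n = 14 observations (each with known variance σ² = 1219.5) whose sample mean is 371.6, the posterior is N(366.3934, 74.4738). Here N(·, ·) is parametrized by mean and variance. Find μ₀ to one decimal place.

The posterior mean is a precision-weighted average: μ_n = (τ₀μ₀ + τ_data·x̄)/(τ₀+τ_data), with τ₀=1/σ₀² and τ_data=n/σ².
Here τ₀ = 1/513.5 = 0.001947 and τ_data = 14/1219.5 = 0.011480, so τ_n = 0.013427.
Rearranging for μ₀: μ₀ = (μ_n·τ_n − τ_data·x̄)/τ₀ = (366.3934·0.013427 − 0.011480·371.6) / 0.001947 = 0.653596/0.001947 ≈ 335.7.

μ₀ = 335.7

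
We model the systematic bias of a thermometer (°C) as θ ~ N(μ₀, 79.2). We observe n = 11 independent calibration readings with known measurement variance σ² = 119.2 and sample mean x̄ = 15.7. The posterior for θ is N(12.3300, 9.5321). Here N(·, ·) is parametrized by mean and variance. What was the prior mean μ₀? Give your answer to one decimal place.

With known observation variance, the Normal–Normal posterior has precision τ_n = τ₀ + n/σ² and mean μ_n = (τ₀μ₀ + (n/σ²)x̄)/τ_n.
Here τ₀ = 1/79.2 = 0.012626 and τ_data = 11/119.2 = 0.092282, so τ_n = 0.104908.
Rearranging for μ₀: μ₀ = (μ_n·τ_n − τ_data·x̄)/τ₀ = (12.3300·0.104908 − 0.092282·15.7) / 0.012626 = -0.155312/0.012626 ≈ -12.3.

μ₀ = -12.3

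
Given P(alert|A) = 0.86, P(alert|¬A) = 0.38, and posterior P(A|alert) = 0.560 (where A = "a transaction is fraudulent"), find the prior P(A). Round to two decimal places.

Bayes' rule in odds form gives O(A|E) = O(A)·[P(E|A)/P(E|¬A)], hence O(A) = O(A|E)/LR.
Posterior odds = 0.560/(1−0.560) = 1.2727. LR = 0.86/0.38 = 2.2632.
Prior odds = 1.2727/2.2632 = 0.5623, so P(A) = 0.5623/(1+0.5623) ≈ 0.36.

P(A) = 0.36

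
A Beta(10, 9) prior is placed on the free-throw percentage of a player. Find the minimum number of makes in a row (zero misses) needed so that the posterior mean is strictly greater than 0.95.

k = 162

After k makes and 0 misses the posterior is Beta(10+k, 9), with mean (10+k)/(10+9+k).
Set (10+k)/(19+k) > 0.95 and solve: k > (0.95·19 − 10)/(1 − 0.95) = 161.000.
The smallest integer exceeding 161.000 is 162, and checking k=162: (172)/(181) = 0.9503 > 0.95.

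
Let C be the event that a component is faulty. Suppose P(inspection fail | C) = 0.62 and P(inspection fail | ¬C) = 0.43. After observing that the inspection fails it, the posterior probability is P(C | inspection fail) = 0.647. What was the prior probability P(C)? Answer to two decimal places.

P(C) = 0.56

Bayes' rule in odds form gives O(C|E) = O(C)·[P(E|C)/P(E|¬C)], hence O(C) = O(C|E)/LR.
Posterior odds = 0.647/(1−0.647) = 1.8329. LR = 0.62/0.43 = 1.4419.
Prior odds = 1.8329/1.4419 = 1.2712, so P(C) = 1.2712/(1+1.2712) ≈ 0.56.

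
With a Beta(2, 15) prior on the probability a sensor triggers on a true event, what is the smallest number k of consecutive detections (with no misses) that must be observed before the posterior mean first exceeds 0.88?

k = 109

After k detections and 0 misses the posterior is Beta(2+k, 15), with mean (2+k)/(2+15+k).
Set (2+k)/(17+k) > 0.88 and solve: k > (0.88·17 − 2)/(1 − 0.88) = 108.000.
The smallest integer exceeding 108.000 is 109.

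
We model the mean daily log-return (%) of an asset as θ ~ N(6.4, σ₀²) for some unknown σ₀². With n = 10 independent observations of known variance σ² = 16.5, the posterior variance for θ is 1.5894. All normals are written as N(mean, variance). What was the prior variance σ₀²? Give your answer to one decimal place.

σ₀² = 43.3

For the Normal–Normal model with known σ², precisions add: τ_n = τ₀ + n/σ².
So 1/σ₀² = 1/1.5894 − 10/16.5 = 0.629168 − 0.606061 = 0.023107.
Hence σ₀² = 1/0.023107 ≈ 43.3.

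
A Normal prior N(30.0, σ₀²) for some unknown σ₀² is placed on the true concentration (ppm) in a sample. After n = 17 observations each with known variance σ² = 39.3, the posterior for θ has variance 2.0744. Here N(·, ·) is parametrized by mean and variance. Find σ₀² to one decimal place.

For the Normal–Normal model with known σ², precisions add: τ_n = τ₀ + n/σ².
So 1/σ₀² = 1/2.0744 − 17/39.3 = 0.482067 − 0.432570 = 0.049497.
Hence σ₀² = 1/0.049497 ≈ 20.2.

σ₀² = 20.2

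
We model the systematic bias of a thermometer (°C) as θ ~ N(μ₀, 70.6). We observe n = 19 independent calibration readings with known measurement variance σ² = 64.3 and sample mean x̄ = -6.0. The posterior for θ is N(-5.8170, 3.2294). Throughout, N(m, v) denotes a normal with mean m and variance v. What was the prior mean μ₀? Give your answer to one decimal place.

μ₀ = -2.0

With known observation variance, the Normal–Normal posterior has precision τ_n = τ₀ + n/σ² and mean μ_n = (τ₀μ₀ + (n/σ²)x̄)/τ_n.
Here τ₀ = 1/70.6 = 0.014164 and τ_data = 19/64.3 = 0.295490, so τ_n = 0.309654.
Rearranging for μ₀: μ₀ = (μ_n·τ_n − τ_data·x̄)/τ₀ = (-5.8170·0.309654 − 0.295490·-6.0) / 0.014164 = -0.028317/0.014164 ≈ -2.0.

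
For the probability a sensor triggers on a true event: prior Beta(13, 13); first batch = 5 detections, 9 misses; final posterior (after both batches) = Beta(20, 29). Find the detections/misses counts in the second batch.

Sequential conjugate updates are equivalent to a single update on the pooled data, so total successes = posterior α − prior α and total failures = posterior β − prior β.
Total across both batches: 20−13=7 detections, 29−13=16 misses.
Subtract the first batch: 7−5=2 detections and 16−9=7 misses.

2 detections and 7 misses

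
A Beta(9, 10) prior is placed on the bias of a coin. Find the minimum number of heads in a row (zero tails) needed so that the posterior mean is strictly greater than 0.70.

k = 15

After k heads and 0 tails the posterior is Beta(9+k, 10), with mean (9+k)/(9+10+k).
Set (9+k)/(19+k) > 0.70 and solve: k > (0.70·19 − 9)/(1 − 0.70) = 14.333.
The smallest integer exceeding 14.333 is 15.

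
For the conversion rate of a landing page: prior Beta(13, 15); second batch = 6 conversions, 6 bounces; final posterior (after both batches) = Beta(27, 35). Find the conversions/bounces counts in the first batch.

8 conversions and 14 bounces

Because Beta–binomial updating is additive in the counts, the combined data contributed (α_post−α_prior, β_post−β_prior) successes and failures.
Total across both batches: 27−13=14 conversions, 35−15=20 bounces.
Subtract the second batch: 14−6=8 conversions and 20−6=14 bounces.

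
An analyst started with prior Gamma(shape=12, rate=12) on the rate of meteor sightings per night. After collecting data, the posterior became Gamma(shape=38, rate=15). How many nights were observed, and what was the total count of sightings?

A Gamma(α, β) prior (rate parametrization) on a Poisson rate with n observations summing to S gives posterior Gamma(α+S, β+n).
Matching: Σxᵢ = 38 − 12 = 26 and n = 15 − 12 = 3.

n = 3 nights with total 26 sightings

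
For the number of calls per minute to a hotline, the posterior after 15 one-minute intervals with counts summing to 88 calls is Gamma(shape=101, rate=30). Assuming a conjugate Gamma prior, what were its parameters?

Gamma(shape=13, rate=15)

Gamma–Poisson conjugacy: posterior shape = α + Σxᵢ, posterior rate = β + n.
So α = 101 − 88 = 13 and β = 30 − 15 = 15.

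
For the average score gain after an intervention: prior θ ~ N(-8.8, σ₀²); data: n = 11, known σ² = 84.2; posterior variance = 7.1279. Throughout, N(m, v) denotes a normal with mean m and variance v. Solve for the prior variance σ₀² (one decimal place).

σ₀² = 103.6

For the Normal–Normal model with known σ², precisions add: τ_n = τ₀ + n/σ².
So 1/σ₀² = 1/7.1279 − 11/84.2 = 0.140294 − 0.130641 = 0.009653.
Hence σ₀² = 1/0.009653 ≈ 103.6.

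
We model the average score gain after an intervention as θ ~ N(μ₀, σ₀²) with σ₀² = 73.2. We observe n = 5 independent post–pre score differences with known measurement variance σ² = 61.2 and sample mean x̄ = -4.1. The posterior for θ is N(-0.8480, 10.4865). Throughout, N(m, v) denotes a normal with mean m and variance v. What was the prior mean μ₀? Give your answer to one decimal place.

μ₀ = 18.6

The posterior mean is a precision-weighted average: μ_n = (τ₀μ₀ + τ_data·x̄)/(τ₀+τ_data), with τ₀=1/σ₀² and τ_data=n/σ².
Here τ₀ = 1/73.2 = 0.013661 and τ_data = 5/61.2 = 0.081699, so τ_n = 0.095360.
Rearranging for μ₀: μ₀ = (μ_n·τ_n − τ_data·x̄)/τ₀ = (-0.8480·0.095360 − 0.081699·-4.1) / 0.013661 = 0.254101/0.013661 ≈ 18.6.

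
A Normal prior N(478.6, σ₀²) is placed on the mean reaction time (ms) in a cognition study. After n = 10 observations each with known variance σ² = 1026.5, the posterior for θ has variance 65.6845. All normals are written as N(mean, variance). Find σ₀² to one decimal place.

Posterior precision equals prior precision plus data precision: 1/σ_n² = 1/σ₀² + n/σ².
So 1/σ₀² = 1/65.6845 − 10/1026.5 = 0.015224 − 0.009742 = 0.005482.
Hence σ₀² = 1/0.005482 ≈ 182.4.

σ₀² = 182.4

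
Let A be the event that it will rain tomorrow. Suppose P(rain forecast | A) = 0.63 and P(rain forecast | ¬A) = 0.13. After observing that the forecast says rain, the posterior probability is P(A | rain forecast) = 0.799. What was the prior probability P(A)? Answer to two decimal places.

Bayes' rule in odds form gives O(A|E) = O(A)·[P(E|A)/P(E|¬A)], hence O(A) = O(A|E)/LR.
Posterior odds = 0.799/(1−0.799) = 3.9751. LR = 0.63/0.13 = 4.8462.
Prior odds = 3.9751/4.8462 = 0.8203, so P(A) = 0.8203/(1+0.8203) ≈ 0.45.

P(A) = 0.45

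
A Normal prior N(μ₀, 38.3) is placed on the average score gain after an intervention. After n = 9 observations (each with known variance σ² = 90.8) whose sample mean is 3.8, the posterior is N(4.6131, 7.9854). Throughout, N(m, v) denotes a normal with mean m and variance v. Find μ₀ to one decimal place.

With known observation variance, the Normal–Normal posterior has precision τ_n = τ₀ + n/σ² and mean μ_n = (τ₀μ₀ + (n/σ²)x̄)/τ_n.
Here τ₀ = 1/38.3 = 0.026110 and τ_data = 9/90.8 = 0.099119, so τ_n = 0.125229.
Rearranging for μ₀: μ₀ = (μ_n·τ_n − τ_data·x̄)/τ₀ = (4.6131·0.125229 − 0.099119·3.8) / 0.026110 = 0.201042/0.026110 ≈ 7.7.

μ₀ = 7.7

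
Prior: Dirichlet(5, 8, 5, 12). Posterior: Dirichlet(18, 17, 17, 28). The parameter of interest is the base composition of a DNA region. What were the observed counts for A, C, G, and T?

counts (13, 9, 12, 16)

For a Dirichlet(α) prior with multinomial counts c, the posterior is Dirichlet(α + c) componentwise.
Counts are posterior − prior componentwise: 18−5=13, 17−8=9, 17−5=12, 28−12=16.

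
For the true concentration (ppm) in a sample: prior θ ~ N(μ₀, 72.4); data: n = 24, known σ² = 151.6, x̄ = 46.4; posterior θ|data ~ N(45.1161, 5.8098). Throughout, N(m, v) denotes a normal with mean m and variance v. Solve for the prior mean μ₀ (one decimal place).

With known observation variance, the Normal–Normal posterior has precision τ_n = τ₀ + n/σ² and mean μ_n = (τ₀μ₀ + (n/σ²)x̄)/τ_n.
Here τ₀ = 1/72.4 = 0.013812 and τ_data = 24/151.6 = 0.158311, so τ_n = 0.172123.
Rearranging for μ₀: μ₀ = (μ_n·τ_n − τ_data·x̄)/τ₀ = (45.1161·0.172123 − 0.158311·46.4) / 0.013812 = 0.419888/0.013812 ≈ 30.4.

μ₀ = 30.4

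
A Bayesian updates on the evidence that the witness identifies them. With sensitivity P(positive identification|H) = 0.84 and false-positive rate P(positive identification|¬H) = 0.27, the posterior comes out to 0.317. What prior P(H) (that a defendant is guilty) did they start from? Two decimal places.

P(H) = 0.13

Bayes' rule in odds form gives O(H|E) = O(H)·[P(E|H)/P(E|¬H)], hence O(H) = O(H|E)/LR.
Posterior odds = 0.317/(1−0.317) = 0.4641. LR = 0.84/0.27 = 3.1111.
Prior odds = 0.4641/3.1111 = 0.1492, so P(H) = 0.1492/(1+0.1492) ≈ 0.13.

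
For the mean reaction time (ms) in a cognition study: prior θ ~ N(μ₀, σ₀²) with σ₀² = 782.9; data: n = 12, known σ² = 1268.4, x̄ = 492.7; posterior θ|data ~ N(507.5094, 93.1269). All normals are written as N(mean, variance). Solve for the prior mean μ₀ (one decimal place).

μ₀ = 617.2

With known observation variance, the Normal–Normal posterior has precision τ_n = τ₀ + n/σ² and mean μ_n = (τ₀μ₀ + (n/σ²)x̄)/τ_n.
Here τ₀ = 1/782.9 = 0.001277 and τ_data = 12/1268.4 = 0.009461, so τ_n = 0.010738.
Rearranging for μ₀: μ₀ = (μ_n·τ_n − τ_data·x̄)/τ₀ = (507.5094·0.010738 − 0.009461·492.7) / 0.001277 = 0.788201/0.001277 ≈ 617.2.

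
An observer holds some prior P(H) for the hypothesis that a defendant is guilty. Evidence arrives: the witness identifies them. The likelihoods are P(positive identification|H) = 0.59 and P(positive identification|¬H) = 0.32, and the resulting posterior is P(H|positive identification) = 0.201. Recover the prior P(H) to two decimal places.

In odds form, posterior odds = prior odds × likelihood ratio, so prior odds = posterior odds ÷ LR.
Posterior odds = 0.201/(1−0.201) = 0.2516. LR = 0.59/0.32 = 1.8437.
Prior odds = 0.2516/1.8437 = 0.1365, so P(H) = 0.1365/(1+0.1365) ≈ 0.12.

P(H) = 0.12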